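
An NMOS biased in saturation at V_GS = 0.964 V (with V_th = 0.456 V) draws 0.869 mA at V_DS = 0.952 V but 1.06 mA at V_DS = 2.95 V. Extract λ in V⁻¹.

λ = 0.123 V⁻¹

With V_GS fixed, I_D ∝ (1 + λ V_DS) in saturation, so I_D2/I_D1 = (1 + λ V_DS2)/(1 + λ V_DS1).
1.06/0.869 = 1.22 = (1 + 2.95 λ)/(1 + 0.952 λ).
Solving: λ (I_D1 V_DS2 − I_D2 V_DS1) = I_D2 − I_D1, so λ = (1.06 − 0.869) / (0.869 × 2.95 − 1.06 × 0.952) = 0.191 / 1.55 = 0.123 V⁻¹.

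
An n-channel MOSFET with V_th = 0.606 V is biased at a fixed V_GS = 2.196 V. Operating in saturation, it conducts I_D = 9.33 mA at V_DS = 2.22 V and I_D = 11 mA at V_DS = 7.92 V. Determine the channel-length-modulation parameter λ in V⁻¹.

With V_GS fixed, I_D ∝ (1 + λ V_DS) in saturation, so I_D2/I_D1 = (1 + λ V_DS2)/(1 + λ V_DS1).
11/9.33 = 1.179 = (1 + 7.92 λ)/(1 + 2.22 λ).
Solving: λ (I_D1 V_DS2 − I_D2 V_DS1) = I_D2 − I_D1, so λ = (11 − 9.33) / (9.33 × 7.92 − 11 × 2.22) = 1.67 / 49.5 = 0.0338 V⁻¹.

λ = 0.0338 V⁻¹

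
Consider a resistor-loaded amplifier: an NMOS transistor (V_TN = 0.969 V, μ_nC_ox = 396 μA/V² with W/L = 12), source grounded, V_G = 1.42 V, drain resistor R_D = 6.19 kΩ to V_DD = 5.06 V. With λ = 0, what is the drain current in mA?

I_D = 0.483 mA

V_GS = V_G = 1.42 V, so V_ov = 1.42 − 0.969 = 0.451 V.
k_n = μ_nC_ox · (W/L) = 4.752 mA/V².
Assume saturation: I_D = ½ k_n V_ov² = 0.5 × 4.752 × 0.451² = 0.483 mA, giving V_DS = V_DD − I_D R_D = 5.06 − 0.483 × 6.19 = 2.07 V.
V_DS = 2.07 V ≥ V_ov = 0.451 V, confirming saturation.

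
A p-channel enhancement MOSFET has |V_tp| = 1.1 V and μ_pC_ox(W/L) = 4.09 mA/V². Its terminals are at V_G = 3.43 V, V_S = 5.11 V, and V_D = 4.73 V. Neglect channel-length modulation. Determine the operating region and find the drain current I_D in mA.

V_SG = V_S − V_G = 5.11 − 3.43 = 1.68 V; V_SD = V_S − V_D = 5.11 − 4.73 = 0.38 V.
V_ov = V_SG − |V_tp| = 1.68 − 1.1 = 0.58 V.
Since V_SD = 0.38 V < V_ov = 0.58 V, the device is in the triode region.
I_D = k_p [V_ov · V_SD − ½ V_SD²] = 4.09 × [0.58 × 0.38 − 0.5 × 0.38²] = 0.606 mA.

Triode; I_D = 0.606 mA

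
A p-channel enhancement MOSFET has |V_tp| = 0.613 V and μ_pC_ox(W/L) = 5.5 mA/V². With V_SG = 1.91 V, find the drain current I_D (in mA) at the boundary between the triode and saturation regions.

At the boundary V_SD = V_ov = V_SG − |V_tp| = 1.91 − 0.613 = 1.3 V.
I_D = ½ k_p V_ov² = 0.5 × 5.5 × 1.3² = 4.63 mA.

I_D = 4.63 mA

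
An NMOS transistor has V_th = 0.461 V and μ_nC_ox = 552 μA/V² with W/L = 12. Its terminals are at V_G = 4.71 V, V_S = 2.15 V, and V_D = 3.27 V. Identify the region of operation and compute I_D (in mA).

Triode; I_D = 11.4 mA

V_GS = V_G − V_S = 4.71 − 2.15 = 2.56 V; V_DS = V_D − V_S = 3.27 − 2.15 = 1.12 V.
k_n = μ_nC_ox · (W/L) = 6.624 mA/V².
V_ov = V_GS − V_th = 2.56 − 0.461 = 2.1 V.
Since V_DS = 1.12 V < V_ov = 2.1 V, the device is in the triode region.
I_D = k_n [V_ov · V_DS − ½ V_DS²] = 6.624 × [2.1 × 1.12 − 0.5 × 1.12²] = 11.4 mA.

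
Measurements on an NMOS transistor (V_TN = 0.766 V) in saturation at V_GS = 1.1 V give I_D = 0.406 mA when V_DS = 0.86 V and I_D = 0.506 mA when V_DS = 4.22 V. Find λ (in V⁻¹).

With V_GS fixed, I_D ∝ (1 + λ V_DS) in saturation, so I_D2/I_D1 = (1 + λ V_DS2)/(1 + λ V_DS1).
0.506/0.406 = 1.246 = (1 + 4.22 λ)/(1 + 0.86 λ).
Solving: λ (I_D1 V_DS2 − I_D2 V_DS1) = I_D2 − I_D1, so λ = (0.506 − 0.406) / (0.406 × 4.22 − 0.506 × 0.86) = 0.1 / 1.28 = 0.0782 V⁻¹.

λ = 0.0782 V⁻¹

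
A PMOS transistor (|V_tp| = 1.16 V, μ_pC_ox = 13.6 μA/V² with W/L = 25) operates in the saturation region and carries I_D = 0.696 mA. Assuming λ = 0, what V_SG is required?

k_p = μ_pC_ox · (W/L) = 0.34 mA/V².
In saturation I_D = ½ k_p (V_SG − |V_tp|)², so V_SG − |V_tp| = √(2 I_D / k_p) = √(2 × 0.696 / 0.34) = 2.02 V.
V_SG = 1.16 + 2.02 = 3.18 V.

V_SG = 3.18 V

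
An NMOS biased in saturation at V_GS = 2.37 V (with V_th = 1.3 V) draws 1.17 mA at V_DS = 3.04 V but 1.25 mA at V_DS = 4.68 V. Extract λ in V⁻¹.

λ = 0.0477 V⁻¹

With V_GS fixed, I_D ∝ (1 + λ V_DS) in saturation, so I_D2/I_D1 = (1 + λ V_DS2)/(1 + λ V_DS1).
1.25/1.17 = 1.068 = (1 + 4.68 λ)/(1 + 3.04 λ).
Solving: λ (I_D1 V_DS2 − I_D2 V_DS1) = I_D2 − I_D1, so λ = (1.25 − 1.17) / (1.17 × 4.68 − 1.25 × 3.04) = 0.08 / 1.68 = 0.0477 V⁻¹.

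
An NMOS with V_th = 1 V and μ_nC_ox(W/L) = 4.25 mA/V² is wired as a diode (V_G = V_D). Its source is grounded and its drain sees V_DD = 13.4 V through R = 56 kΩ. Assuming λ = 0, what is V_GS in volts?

V_GS = 1.32 V

With gate tied to drain, V_GS = V_DS ≥ V_GS − V_th, so the device is in saturation.
KCL at the drain: ½ k_n (V_GS − V_th)² = (V_DD − V_GS)/R.
Let x = V_GS − 1. Then 119 x² + x − 12.4 = 0, giving x = 0.319 V (positive root), so V_GS = 1.32 V.
I_D = (V_DD − V_GS)/R = (13.4 − 1.32) / 56 = 0.216 mA.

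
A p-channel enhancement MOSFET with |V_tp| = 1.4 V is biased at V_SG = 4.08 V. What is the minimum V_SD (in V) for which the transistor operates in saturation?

V_SD,sat = 2.68 V

The boundary between triode and saturation is V_SD = V_SG − |V_tp| = V_ov.
V_ov = 4.08 − 1.4 = 2.68 V.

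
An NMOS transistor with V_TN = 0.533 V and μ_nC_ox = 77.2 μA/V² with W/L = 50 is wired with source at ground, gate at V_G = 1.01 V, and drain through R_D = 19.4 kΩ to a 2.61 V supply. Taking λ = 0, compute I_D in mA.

V_GS = V_G = 1.01 V, so V_ov = 1.01 − 0.533 = 0.477 V.
k_n = μ_nC_ox · (W/L) = 3.86 mA/V².
Assume saturation: I_D = ½ k_n V_ov² = 0.5 × 3.86 × 0.477² = 0.439 mA, giving V_DS = V_DD − I_D R_D = 2.61 − 0.439 × 19.4 = -5.91 V.
But -5.91 V < V_ov = 0.477 V, so the device is actually in triode.
In triode I_D = k_n[V_ov V_DS − ½ V_DS²] and I_D = (V_DD − V_DS)/R_D. Equating: 37.4 V_DS² − 36.72 V_DS + 2.61 = 0, giving V_DS = 0.0771 V (the root below V_ov).
I_D = (2.61 − 0.0771) / 19.4 = 0.131 mA.

I_D = 0.131 mA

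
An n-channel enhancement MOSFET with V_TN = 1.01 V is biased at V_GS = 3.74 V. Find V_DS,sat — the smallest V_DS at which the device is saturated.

The boundary between triode and saturation is V_DS = V_GS − V_TN = V_ov.
V_ov = 3.74 − 1.01 = 2.73 V.

V_DS,sat = 2.73 V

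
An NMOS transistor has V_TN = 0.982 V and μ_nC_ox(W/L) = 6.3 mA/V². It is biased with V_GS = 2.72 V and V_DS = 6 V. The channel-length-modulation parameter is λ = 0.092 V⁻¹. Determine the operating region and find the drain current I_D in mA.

Saturation; I_D = 14.8 mA

V_ov = V_GS − V_TN = 2.72 − 0.982 = 1.74 V.
Since V_DS = 6 V ≥ V_ov = 1.74 V, the device is in saturation.
I_D = ½ k_n V_ov² (1 + λ V_DS) = 0.5 × 6.3 × 1.74² × (1 + 0.092 × 6) = 14.8 mA.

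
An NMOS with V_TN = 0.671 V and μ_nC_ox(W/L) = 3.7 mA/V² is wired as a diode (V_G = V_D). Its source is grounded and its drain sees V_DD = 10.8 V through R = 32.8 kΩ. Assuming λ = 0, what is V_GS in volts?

With gate tied to drain, V_GS = V_DS ≥ V_GS − V_TN, so the device is in saturation.
KCL at the drain: ½ k_n (V_GS − V_TN)² = (V_DD − V_GS)/R.
Let x = V_GS − 0.671. Then 60.7 x² + x − 10.13 = 0, giving x = 0.4 V (positive root), so V_GS = 1.07 V.
I_D = (V_DD − V_GS)/R = (10.8 − 1.07) / 32.8 = 0.297 mA.

V_GS = 1.07 V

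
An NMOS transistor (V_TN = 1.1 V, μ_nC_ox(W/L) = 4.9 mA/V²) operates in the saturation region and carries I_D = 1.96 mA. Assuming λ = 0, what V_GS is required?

In saturation I_D = ½ k_n (V_GS − V_TN)², so V_GS − V_TN = √(2 I_D / k_n) = √(2 × 1.96 / 4.9) = 0.894 V.
V_GS = 1.1 + 0.894 = 1.99 V.

V_GS = 1.99 V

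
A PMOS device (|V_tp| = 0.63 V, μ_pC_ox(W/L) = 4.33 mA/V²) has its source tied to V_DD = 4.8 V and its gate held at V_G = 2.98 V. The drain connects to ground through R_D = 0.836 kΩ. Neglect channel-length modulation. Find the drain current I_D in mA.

V_SG = V_DD − V_G = 4.8 − 2.98 = 1.82 V, so V_ov = 1.82 − 0.63 = 1.19 V.
Assume saturation: I_D = ½ k_p V_ov² = 0.5 × 4.33 × 1.19² = 3.07 mA, giving V_SD = V_DD − I_D R_D = 4.8 − 3.07 × 0.836 = 2.24 V.
V_SD = 2.24 V ≥ V_ov = 1.19 V, confirming saturation.

I_D = 3.07 mA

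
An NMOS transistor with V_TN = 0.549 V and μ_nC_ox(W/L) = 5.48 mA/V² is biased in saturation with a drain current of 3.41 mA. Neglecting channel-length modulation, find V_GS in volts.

V_GS = 1.66 V

In saturation I_D = ½ k_n (V_GS − V_TN)², so V_GS − V_TN = √(2 I_D / k_n) = √(2 × 3.41 / 5.48) = 1.12 V.
V_GS = 0.549 + 1.12 = 1.66 V.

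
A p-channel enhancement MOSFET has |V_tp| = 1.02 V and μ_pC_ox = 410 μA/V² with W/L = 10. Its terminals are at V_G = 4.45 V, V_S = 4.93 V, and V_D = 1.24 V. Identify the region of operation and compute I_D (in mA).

Cutoff; I_D = 0 mA

V_SG = V_S − V_G = 4.93 − 4.45 = 0.48 V; V_SD = V_S − V_D = 4.93 − 1.24 = 3.69 V.
V_SG = 0.48 V < |V_tp| = 1.02 V, so the transistor is in cutoff.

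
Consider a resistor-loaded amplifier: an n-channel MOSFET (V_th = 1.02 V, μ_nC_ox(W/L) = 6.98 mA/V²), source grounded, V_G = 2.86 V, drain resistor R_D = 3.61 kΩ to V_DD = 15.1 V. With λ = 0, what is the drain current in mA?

V_GS = V_G = 2.86 V, so V_ov = 2.86 − 1.02 = 1.84 V.
Assume saturation: I_D = ½ k_n V_ov² = 0.5 × 6.98 × 1.84² = 11.8 mA, giving V_DS = V_DD − I_D R_D = 15.1 − 11.8 × 3.61 = -27.6 V.
But -27.6 V < V_ov = 1.84 V, so the device is actually in triode.
In triode I_D = k_n[V_ov V_DS − ½ V_DS²] and I_D = (V_DD − V_DS)/R_D. Equating: 12.6 V_DS² − 47.36 V_DS + 15.1 = 0, giving V_DS = 0.352 V (the root below V_ov).
I_D = (15.1 − 0.352) / 3.61 = 4.09 mA.

I_D = 4.09 mA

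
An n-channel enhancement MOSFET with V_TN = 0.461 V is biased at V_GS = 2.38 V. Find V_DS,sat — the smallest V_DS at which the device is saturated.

The boundary between triode and saturation is V_DS = V_GS − V_TN = V_ov.
V_ov = 2.38 − 0.461 = 1.92 V.

V_DS,sat = 1.92 V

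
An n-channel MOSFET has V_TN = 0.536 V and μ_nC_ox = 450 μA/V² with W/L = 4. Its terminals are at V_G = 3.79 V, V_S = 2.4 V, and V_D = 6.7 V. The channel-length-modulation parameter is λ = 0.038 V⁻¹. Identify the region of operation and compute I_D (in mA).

Saturation; I_D = 0.764 mA

V_GS = V_G − V_S = 3.79 − 2.4 = 1.39 V; V_DS = V_D − V_S = 6.7 − 2.4 = 4.3 V.
k_n = μ_nC_ox · (W/L) = 1.8 mA/V².
V_ov = V_GS − V_TN = 1.39 − 0.536 = 0.854 V.
Since V_DS = 4.3 V ≥ V_ov = 0.854 V, the device is in saturation.
I_D = ½ k_n V_ov² (1 + λ V_DS) = 0.5 × 1.8 × 0.854² × (1 + 0.038 × 4.3) = 0.764 mA.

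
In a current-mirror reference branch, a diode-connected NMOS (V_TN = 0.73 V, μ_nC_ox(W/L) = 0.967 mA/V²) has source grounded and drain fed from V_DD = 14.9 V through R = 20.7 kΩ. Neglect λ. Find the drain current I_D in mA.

I_D = 0.629 mA

With gate tied to drain, V_GS = V_DS ≥ V_GS − V_TN, so the device is in saturation.
KCL at the drain: ½ k_n (V_GS − V_TN)² = (V_DD − V_GS)/R.
Let x = V_GS − 0.73. Then 10 x² + x − 14.17 = 0, giving x = 1.14 V (positive root), so V_GS = 1.87 V.
I_D = (V_DD − V_GS)/R = (14.9 − 1.87) / 20.7 = 0.629 mA.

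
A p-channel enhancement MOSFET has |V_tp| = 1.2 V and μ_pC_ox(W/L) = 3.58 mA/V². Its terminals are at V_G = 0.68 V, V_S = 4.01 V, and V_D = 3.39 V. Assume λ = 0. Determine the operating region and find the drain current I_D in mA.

Triode; I_D = 4.04 mA

V_SG = V_S − V_G = 4.01 − 0.68 = 3.33 V; V_SD = V_S − V_D = 4.01 − 3.39 = 0.62 V.
V_ov = V_SG − |V_tp| = 3.33 − 1.2 = 2.13 V.
Since V_SD = 0.62 V < V_ov = 2.13 V, the device is in the triode region.
I_D = k_p [V_ov · V_SD − ½ V_SD²] = 3.58 × [2.13 × 0.62 − 0.5 × 0.62²] = 4.04 mA.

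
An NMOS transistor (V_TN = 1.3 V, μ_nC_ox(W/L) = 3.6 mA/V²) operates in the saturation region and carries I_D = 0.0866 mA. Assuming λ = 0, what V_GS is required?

V_GS = 1.52 V

In saturation I_D = ½ k_n (V_GS − V_TN)², so V_GS − V_TN = √(2 I_D / k_n) = √(2 × 0.0866 / 3.6) = 0.219 V.
V_GS = 1.3 + 0.219 = 1.52 V.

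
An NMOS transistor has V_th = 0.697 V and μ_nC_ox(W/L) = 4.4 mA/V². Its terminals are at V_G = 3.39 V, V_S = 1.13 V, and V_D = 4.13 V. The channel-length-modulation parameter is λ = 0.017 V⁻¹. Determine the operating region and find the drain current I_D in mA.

V_GS = V_G − V_S = 3.39 − 1.13 = 2.26 V; V_DS = V_D − V_S = 4.13 − 1.13 = 3 V.
V_ov = V_GS − V_th = 2.26 − 0.697 = 1.56 V.
Since V_DS = 3 V ≥ V_ov = 1.56 V, the device is in saturation.
I_D = ½ k_n V_ov² (1 + λ V_DS) = 0.5 × 4.4 × 1.56² × (1 + 0.017 × 3) = 5.65 mA.

Saturation; I_D = 5.65 mA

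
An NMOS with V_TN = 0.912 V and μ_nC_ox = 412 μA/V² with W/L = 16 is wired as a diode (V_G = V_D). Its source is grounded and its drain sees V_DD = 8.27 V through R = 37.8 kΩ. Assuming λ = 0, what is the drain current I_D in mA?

I_D = 0.188 mA

With gate tied to drain, V_GS = V_DS ≥ V_GS − V_TN, so the device is in saturation.
k_n = μ_nC_ox · (W/L) = 6.592 mA/V².
KCL at the drain: ½ k_n (V_GS − V_TN)² = (V_DD − V_GS)/R.
Let x = V_GS − 0.912. Then 125 x² + x − 7.358 = 0, giving x = 0.239 V (positive root), so V_GS = 1.15 V.
I_D = (V_DD − V_GS)/R = (8.27 − 1.15) / 37.8 = 0.188 mA.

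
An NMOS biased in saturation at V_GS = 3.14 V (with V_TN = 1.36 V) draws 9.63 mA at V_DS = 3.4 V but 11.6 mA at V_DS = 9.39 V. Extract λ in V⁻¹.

With V_GS fixed, I_D ∝ (1 + λ V_DS) in saturation, so I_D2/I_D1 = (1 + λ V_DS2)/(1 + λ V_DS1).
11.6/9.63 = 1.205 = (1 + 9.39 λ)/(1 + 3.4 λ).
Solving: λ (I_D1 V_DS2 − I_D2 V_DS1) = I_D2 − I_D1, so λ = (11.6 − 9.63) / (9.63 × 9.39 − 11.6 × 3.4) = 1.97 / 51 = 0.0386 V⁻¹.

λ = 0.0386 V⁻¹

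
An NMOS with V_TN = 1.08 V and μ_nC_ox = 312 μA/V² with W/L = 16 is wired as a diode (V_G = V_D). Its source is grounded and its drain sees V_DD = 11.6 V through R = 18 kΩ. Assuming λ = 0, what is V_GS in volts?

V_GS = 1.55 V

With gate tied to drain, V_GS = V_DS ≥ V_GS − V_TN, so the device is in saturation.
k_n = μ_nC_ox · (W/L) = 4.992 mA/V².
KCL at the drain: ½ k_n (V_GS − V_TN)² = (V_DD − V_GS)/R.
Let x = V_GS − 1.08. Then 44.9 x² + x − 10.52 = 0, giving x = 0.473 V (positive root), so V_GS = 1.55 V.
I_D = (V_DD − V_GS)/R = (11.6 − 1.55) / 18 = 0.558 mA.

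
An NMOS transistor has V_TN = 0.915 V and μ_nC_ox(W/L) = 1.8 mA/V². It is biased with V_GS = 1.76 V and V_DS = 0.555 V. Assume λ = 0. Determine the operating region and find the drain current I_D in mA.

V_ov = V_GS − V_TN = 1.76 − 0.915 = 0.845 V.
Since V_DS = 0.555 V < V_ov = 0.845 V, the device is in the triode region.
I_D = k_n [V_ov · V_DS − ½ V_DS²] = 1.8 × [0.845 × 0.555 − 0.5 × 0.555²] = 0.567 mA.

Triode; I_D = 0.567 mA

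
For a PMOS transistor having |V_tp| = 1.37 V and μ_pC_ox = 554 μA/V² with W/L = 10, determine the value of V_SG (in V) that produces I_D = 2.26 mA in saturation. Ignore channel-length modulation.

k_p = μ_pC_ox · (W/L) = 5.54 mA/V².
In saturation I_D = ½ k_p (V_SG − |V_tp|)², so V_SG − |V_tp| = √(2 I_D / k_p) = √(2 × 2.26 / 5.54) = 0.903 V.
V_SG = 1.37 + 0.903 = 2.27 V.

V_SG = 2.27 V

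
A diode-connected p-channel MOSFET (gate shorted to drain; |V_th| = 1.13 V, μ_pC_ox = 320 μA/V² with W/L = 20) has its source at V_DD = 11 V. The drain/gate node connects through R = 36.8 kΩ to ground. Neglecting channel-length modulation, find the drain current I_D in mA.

With gate tied to drain, V_SG = V_SD ≥ V_SG − |V_th|, so the device is in saturation.
k_p = μ_pC_ox · (W/L) = 6.4 mA/V².
KCL at the drain: ½ k_p (V_SG − |V_th|)² = (V_DD − V_SG)/R.
Let x = V_SG − 1.13. Then 118 x² + x − 9.87 = 0, giving x = 0.285 V (positive root), so V_SG = 1.42 V.
I_D = (V_DD − V_SG)/R = (11 − 1.42) / 36.8 = 0.26 mA.

I_D = 0.260 mA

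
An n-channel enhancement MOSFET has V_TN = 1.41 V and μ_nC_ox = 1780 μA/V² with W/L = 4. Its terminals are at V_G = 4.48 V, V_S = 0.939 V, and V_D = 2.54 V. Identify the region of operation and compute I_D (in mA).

Triode; I_D = 15.2 mA

V_GS = V_G − V_S = 4.48 − 0.939 = 3.54 V; V_DS = V_D − V_S = 2.54 − 0.939 = 1.6 V.
k_n = μ_nC_ox · (W/L) = 7.12 mA/V².
V_ov = V_GS − V_TN = 3.54 − 1.41 = 2.13 V.
Since V_DS = 1.6 V < V_ov = 2.13 V, the device is in the triode region.
I_D = k_n [V_ov · V_DS − ½ V_DS²] = 7.12 × [2.13 × 1.6 − 0.5 × 1.6²] = 15.2 mA.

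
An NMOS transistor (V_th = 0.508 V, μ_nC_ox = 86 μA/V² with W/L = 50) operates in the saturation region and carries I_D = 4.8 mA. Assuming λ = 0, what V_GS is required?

k_n = μ_nC_ox · (W/L) = 4.3 mA/V².
In saturation I_D = ½ k_n (V_GS − V_th)², so V_GS − V_th = √(2 I_D / k_n) = √(2 × 4.8 / 4.3) = 1.49 V.
V_GS = 0.508 + 1.49 = 2 V.

V_GS = 2.00 V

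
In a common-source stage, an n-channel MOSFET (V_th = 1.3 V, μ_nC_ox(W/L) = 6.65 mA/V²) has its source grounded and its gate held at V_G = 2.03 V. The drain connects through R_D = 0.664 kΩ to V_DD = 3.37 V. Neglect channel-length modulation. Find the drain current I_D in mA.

V_GS = V_G = 2.03 V, so V_ov = 2.03 − 1.3 = 0.73 V.
Assume saturation: I_D = ½ k_n V_ov² = 0.5 × 6.65 × 0.73² = 1.77 mA, giving V_DS = V_DD − I_D R_D = 3.37 − 1.77 × 0.664 = 2.19 V.
V_DS = 2.19 V ≥ V_ov = 0.73 V, confirming saturation.

I_D = 1.77 mA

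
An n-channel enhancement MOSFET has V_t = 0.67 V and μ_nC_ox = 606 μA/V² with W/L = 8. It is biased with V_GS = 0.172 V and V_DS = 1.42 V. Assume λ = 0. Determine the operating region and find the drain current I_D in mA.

V_GS = 0.172 V < V_t = 0.67 V, so the transistor is in cutoff.

Cutoff; I_D = 0 mA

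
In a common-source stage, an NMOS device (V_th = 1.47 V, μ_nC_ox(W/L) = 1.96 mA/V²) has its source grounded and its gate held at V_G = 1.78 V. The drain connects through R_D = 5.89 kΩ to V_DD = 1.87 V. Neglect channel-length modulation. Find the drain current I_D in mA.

I_D = 0.0942 mA

V_GS = V_G = 1.78 V, so V_ov = 1.78 − 1.47 = 0.31 V.
Assume saturation: I_D = ½ k_n V_ov² = 0.5 × 1.96 × 0.31² = 0.0942 mA, giving V_DS = V_DD − I_D R_D = 1.87 − 0.0942 × 5.89 = 1.32 V.
V_DS = 1.32 V ≥ V_ov = 0.31 V, confirming saturation.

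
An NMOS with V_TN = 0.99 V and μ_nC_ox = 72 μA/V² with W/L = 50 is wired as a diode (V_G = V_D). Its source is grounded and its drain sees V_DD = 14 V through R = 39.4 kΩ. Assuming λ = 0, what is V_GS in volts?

With gate tied to drain, V_GS = V_DS ≥ V_GS − V_TN, so the device is in saturation.
k_n = μ_nC_ox · (W/L) = 3.6 mA/V².
KCL at the drain: ½ k_n (V_GS − V_TN)² = (V_DD − V_GS)/R.
Let x = V_GS − 0.99. Then 70.9 x² + x − 13.01 = 0, giving x = 0.421 V (positive root), so V_GS = 1.41 V.
I_D = (V_DD − V_GS)/R = (14 − 1.41) / 39.4 = 0.32 mA.

V_GS = 1.41 V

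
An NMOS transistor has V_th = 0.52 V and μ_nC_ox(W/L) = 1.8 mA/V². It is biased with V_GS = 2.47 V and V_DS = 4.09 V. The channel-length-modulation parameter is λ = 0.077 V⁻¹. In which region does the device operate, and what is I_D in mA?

V_ov = V_GS − V_th = 2.47 − 0.52 = 1.95 V.
Since V_DS = 4.09 V ≥ V_ov = 1.95 V, the device is in saturation.
I_D = ½ k_n V_ov² (1 + λ V_DS) = 0.5 × 1.8 × 1.95² × (1 + 0.077 × 4.09) = 4.5 mA.

Saturation; I_D = 4.50 mA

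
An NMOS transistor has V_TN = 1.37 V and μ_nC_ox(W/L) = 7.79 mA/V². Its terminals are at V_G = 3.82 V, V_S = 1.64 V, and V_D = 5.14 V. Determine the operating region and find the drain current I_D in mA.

V_GS = V_G − V_S = 3.82 − 1.64 = 2.18 V; V_DS = V_D − V_S = 5.14 − 1.64 = 3.5 V.
V_ov = V_GS − V_TN = 2.18 − 1.37 = 0.81 V.
Since V_DS = 3.5 V ≥ V_ov = 0.81 V, the device is in saturation.
I_D = ½ k_n V_ov² = 0.5 × 7.79 × 0.81² = 2.56 mA.

Saturation; I_D = 2.56 mA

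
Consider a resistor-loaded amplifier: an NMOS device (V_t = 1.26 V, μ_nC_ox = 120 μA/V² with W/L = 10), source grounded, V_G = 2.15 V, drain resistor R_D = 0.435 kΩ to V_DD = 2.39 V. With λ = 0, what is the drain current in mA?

V_GS = V_G = 2.15 V, so V_ov = 2.15 − 1.26 = 0.89 V.
k_n = μ_nC_ox · (W/L) = 1.2 mA/V².
Assume saturation: I_D = ½ k_n V_ov² = 0.5 × 1.2 × 0.89² = 0.475 mA, giving V_DS = V_DD − I_D R_D = 2.39 − 0.475 × 0.435 = 2.18 V.
V_DS = 2.18 V ≥ V_ov = 0.89 V, confirming saturation.

I_D = 0.475 mA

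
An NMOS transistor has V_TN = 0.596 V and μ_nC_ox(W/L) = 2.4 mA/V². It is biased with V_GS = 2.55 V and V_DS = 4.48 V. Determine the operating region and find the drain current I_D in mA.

V_ov = V_GS − V_TN = 2.55 − 0.596 = 1.95 V.
Since V_DS = 4.48 V ≥ V_ov = 1.95 V, the device is in saturation.
I_D = ½ k_n V_ov² = 0.5 × 2.4 × 1.95² = 4.58 mA.

Saturation; I_D = 4.58 mA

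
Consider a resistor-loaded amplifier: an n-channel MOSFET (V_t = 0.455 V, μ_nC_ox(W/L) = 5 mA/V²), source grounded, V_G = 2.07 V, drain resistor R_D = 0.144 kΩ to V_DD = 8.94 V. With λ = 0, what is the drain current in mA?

V_GS = V_G = 2.07 V, so V_ov = 2.07 − 0.455 = 1.61 V.
Assume saturation: I_D = ½ k_n V_ov² = 0.5 × 5 × 1.61² = 6.52 mA, giving V_DS = V_DD − I_D R_D = 8.94 − 6.52 × 0.144 = 8 V.
V_DS = 8 V ≥ V_ov = 1.61 V, confirming saturation.

I_D = 6.52 mA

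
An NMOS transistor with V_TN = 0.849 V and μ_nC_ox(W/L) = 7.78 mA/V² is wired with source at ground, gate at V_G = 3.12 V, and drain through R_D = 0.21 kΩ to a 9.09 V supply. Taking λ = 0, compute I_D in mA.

I_D = 20.1 mA

V_GS = V_G = 3.12 V, so V_ov = 3.12 − 0.849 = 2.27 V.
Assume saturation: I_D = ½ k_n V_ov² = 0.5 × 7.78 × 2.27² = 20.1 mA, giving V_DS = V_DD − I_D R_D = 9.09 − 20.1 × 0.21 = 4.88 V.
V_DS = 4.88 V ≥ V_ov = 2.27 V, confirming saturation.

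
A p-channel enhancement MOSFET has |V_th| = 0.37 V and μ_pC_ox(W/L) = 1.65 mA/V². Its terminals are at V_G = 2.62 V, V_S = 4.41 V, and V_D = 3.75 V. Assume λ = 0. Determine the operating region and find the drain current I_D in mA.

Triode; I_D = 1.19 mA

V_SG = V_S − V_G = 4.41 − 2.62 = 1.79 V; V_SD = V_S − V_D = 4.41 − 3.75 = 0.66 V.
V_ov = V_SG − |V_th| = 1.79 − 0.37 = 1.42 V.
Since V_SD = 0.66 V < V_ov = 1.42 V, the device is in the triode region.
I_D = k_p [V_ov · V_SD − ½ V_SD²] = 1.65 × [1.42 × 0.66 − 0.5 × 0.66²] = 1.19 mA.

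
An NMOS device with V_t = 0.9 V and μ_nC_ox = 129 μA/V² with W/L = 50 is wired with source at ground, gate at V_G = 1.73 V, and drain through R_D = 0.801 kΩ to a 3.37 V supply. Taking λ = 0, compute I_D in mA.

V_GS = V_G = 1.73 V, so V_ov = 1.73 − 0.9 = 0.83 V.
k_n = μ_nC_ox · (W/L) = 6.45 mA/V².
Assume saturation: I_D = ½ k_n V_ov² = 0.5 × 6.45 × 0.83² = 2.22 mA, giving V_DS = V_DD − I_D R_D = 3.37 − 2.22 × 0.801 = 1.59 V.
V_DS = 1.59 V ≥ V_ov = 0.83 V, confirming saturation.

I_D = 2.22 mA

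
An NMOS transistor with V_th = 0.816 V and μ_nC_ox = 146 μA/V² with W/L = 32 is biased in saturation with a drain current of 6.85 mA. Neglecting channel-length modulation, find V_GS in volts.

k_n = μ_nC_ox · (W/L) = 4.672 mA/V².
In saturation I_D = ½ k_n (V_GS − V_th)², so V_GS − V_th = √(2 I_D / k_n) = √(2 × 6.85 / 4.672) = 1.71 V.
V_GS = 0.816 + 1.71 = 2.53 V.

V_GS = 2.53 V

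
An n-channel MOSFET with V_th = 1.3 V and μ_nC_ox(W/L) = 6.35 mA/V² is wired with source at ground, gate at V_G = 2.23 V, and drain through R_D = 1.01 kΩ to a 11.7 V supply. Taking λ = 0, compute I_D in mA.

V_GS = V_G = 2.23 V, so V_ov = 2.23 − 1.3 = 0.93 V.
Assume saturation: I_D = ½ k_n V_ov² = 0.5 × 6.35 × 0.93² = 2.75 mA, giving V_DS = V_DD − I_D R_D = 11.7 − 2.75 × 1.01 = 8.93 V.
V_DS = 8.93 V ≥ V_ov = 0.93 V, confirming saturation.

I_D = 2.75 mA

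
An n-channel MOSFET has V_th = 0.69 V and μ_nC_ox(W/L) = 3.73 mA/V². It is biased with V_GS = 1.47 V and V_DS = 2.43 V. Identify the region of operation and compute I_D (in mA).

V_ov = V_GS − V_th = 1.47 − 0.69 = 0.78 V.
Since V_DS = 2.43 V ≥ V_ov = 0.78 V, the device is in saturation.
I_D = ½ k_n V_ov² = 0.5 × 3.73 × 0.78² = 1.13 mA.

Saturation; I_D = 1.13 mA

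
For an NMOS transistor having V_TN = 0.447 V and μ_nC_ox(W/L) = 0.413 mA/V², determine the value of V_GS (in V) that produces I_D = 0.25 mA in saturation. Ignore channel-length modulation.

In saturation I_D = ½ k_n (V_GS − V_TN)², so V_GS − V_TN = √(2 I_D / k_n) = √(2 × 0.25 / 0.413) = 1.1 V.
V_GS = 0.447 + 1.1 = 1.55 V.

V_GS = 1.55 V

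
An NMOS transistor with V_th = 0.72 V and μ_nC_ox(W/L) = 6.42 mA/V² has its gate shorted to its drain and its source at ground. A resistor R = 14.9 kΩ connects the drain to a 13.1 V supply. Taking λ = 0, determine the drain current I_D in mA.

I_D = 0.797 mA

With gate tied to drain, V_GS = V_DS ≥ V_GS − V_th, so the device is in saturation.
KCL at the drain: ½ k_n (V_GS − V_th)² = (V_DD − V_GS)/R.
Let x = V_GS − 0.72. Then 47.8 x² + x − 12.38 = 0, giving x = 0.498 V (positive root), so V_GS = 1.22 V.
I_D = (V_DD − V_GS)/R = (13.1 − 1.22) / 14.9 = 0.797 mA.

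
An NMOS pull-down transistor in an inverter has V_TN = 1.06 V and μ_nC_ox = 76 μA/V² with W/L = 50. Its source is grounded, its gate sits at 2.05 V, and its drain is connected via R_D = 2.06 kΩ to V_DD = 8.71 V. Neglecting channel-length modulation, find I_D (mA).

V_GS = V_G = 2.05 V, so V_ov = 2.05 − 1.06 = 0.99 V.
k_n = μ_nC_ox · (W/L) = 3.8 mA/V².
Assume saturation: I_D = ½ k_n V_ov² = 0.5 × 3.8 × 0.99² = 1.86 mA, giving V_DS = V_DD − I_D R_D = 8.71 − 1.86 × 2.06 = 4.87 V.
V_DS = 4.87 V ≥ V_ov = 0.99 V, confirming saturation.

I_D = 1.86 mA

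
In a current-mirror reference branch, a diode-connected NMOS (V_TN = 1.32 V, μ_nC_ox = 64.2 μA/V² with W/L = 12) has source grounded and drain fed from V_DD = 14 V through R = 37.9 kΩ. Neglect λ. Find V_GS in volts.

With gate tied to drain, V_GS = V_DS ≥ V_GS − V_TN, so the device is in saturation.
k_n = μ_nC_ox · (W/L) = 0.7704 mA/V².
KCL at the drain: ½ k_n (V_GS − V_TN)² = (V_DD − V_GS)/R.
Let x = V_GS − 1.32. Then 14.6 x² + x − 12.68 = 0, giving x = 0.898 V (positive root), so V_GS = 2.22 V.
I_D = (V_DD − V_GS)/R = (14 − 2.22) / 37.9 = 0.311 mA.

V_GS = 2.22 V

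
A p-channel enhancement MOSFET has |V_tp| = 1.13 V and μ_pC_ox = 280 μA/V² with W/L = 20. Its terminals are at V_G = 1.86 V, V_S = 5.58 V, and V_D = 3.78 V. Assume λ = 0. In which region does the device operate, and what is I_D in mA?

V_SG = V_S − V_G = 5.58 − 1.86 = 3.72 V; V_SD = V_S − V_D = 5.58 − 3.78 = 1.8 V.
k_p = μ_pC_ox · (W/L) = 5.6 mA/V².
V_ov = V_SG − |V_tp| = 3.72 − 1.13 = 2.59 V.
Since V_SD = 1.8 V < V_ov = 2.59 V, the device is in the triode region.
I_D = k_p [V_ov · V_SD − ½ V_SD²] = 5.6 × [2.59 × 1.8 − 0.5 × 1.8²] = 17 mA.

Triode; I_D = 17.0 mA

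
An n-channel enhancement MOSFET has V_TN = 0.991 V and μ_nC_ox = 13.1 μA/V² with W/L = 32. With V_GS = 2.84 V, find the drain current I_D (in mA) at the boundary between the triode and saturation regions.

I_D = 0.717 mA

At the boundary V_DS = V_ov = V_GS − V_TN = 2.84 − 0.991 = 1.85 V.
k_n = μ_nC_ox · (W/L) = 0.4192 mA/V².
I_D = ½ k_n V_ov² = 0.5 × 0.4192 × 1.85² = 0.717 mA.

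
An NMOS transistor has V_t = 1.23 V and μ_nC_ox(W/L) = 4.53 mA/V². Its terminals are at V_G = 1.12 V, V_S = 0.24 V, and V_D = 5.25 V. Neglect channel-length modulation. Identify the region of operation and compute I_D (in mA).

Cutoff; I_D = 0 mA

V_GS = V_G − V_S = 1.12 − 0.24 = 0.88 V; V_DS = V_D − V_S = 5.25 − 0.24 = 5.01 V.
V_GS = 0.88 V < V_t = 1.23 V, so the transistor is in cutoff.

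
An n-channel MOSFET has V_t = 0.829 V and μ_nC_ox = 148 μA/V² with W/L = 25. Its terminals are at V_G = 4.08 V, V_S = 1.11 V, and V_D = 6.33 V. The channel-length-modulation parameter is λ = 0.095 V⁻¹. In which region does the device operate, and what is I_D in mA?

V_GS = V_G − V_S = 4.08 − 1.11 = 2.97 V; V_DS = V_D − V_S = 6.33 − 1.11 = 5.22 V.
k_n = μ_nC_ox · (W/L) = 3.7 mA/V².
V_ov = V_GS − V_t = 2.97 − 0.829 = 2.14 V.
Since V_DS = 5.22 V ≥ V_ov = 2.14 V, the device is in saturation.
I_D = ½ k_n V_ov² (1 + λ V_DS) = 0.5 × 3.7 × 2.14² × (1 + 0.095 × 5.22) = 12.7 mA.

Saturation; I_D = 12.7 mA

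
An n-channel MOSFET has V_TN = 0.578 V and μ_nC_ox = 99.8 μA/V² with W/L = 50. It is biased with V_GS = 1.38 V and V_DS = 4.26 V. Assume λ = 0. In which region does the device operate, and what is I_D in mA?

Saturation; I_D = 1.60 mA

k_n = μ_nC_ox · (W/L) = 4.99 mA/V².
V_ov = V_GS − V_TN = 1.38 − 0.578 = 0.802 V.
Since V_DS = 4.26 V ≥ V_ov = 0.802 V, the device is in saturation.
I_D = ½ k_n V_ov² = 0.5 × 4.99 × 0.802² = 1.6 mA.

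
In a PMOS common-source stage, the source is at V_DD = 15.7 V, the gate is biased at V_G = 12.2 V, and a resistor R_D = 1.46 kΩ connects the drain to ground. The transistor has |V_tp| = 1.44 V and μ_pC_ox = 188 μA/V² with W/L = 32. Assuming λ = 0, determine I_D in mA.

V_SG = V_DD − V_G = 15.7 − 12.2 = 3.5 V, so V_ov = 3.5 − 1.44 = 2.06 V.
k_p = μ_pC_ox · (W/L) = 6.016 mA/V².
Assume saturation: I_D = ½ k_p V_ov² = 0.5 × 6.016 × 2.06² = 12.8 mA, giving V_SD = V_DD − I_D R_D = 15.7 − 12.8 × 1.46 = -2.94 V.
But -2.94 V < V_ov = 2.06 V, so the device is actually in triode.
In triode I_D = k_p[V_ov V_SD − ½ V_SD²] and I_D = (V_DD − V_SD)/R_D. Equating: 4.39 V_SD² − 19.09 V_SD + 15.7 = 0, giving V_SD = 1.1 V (the root below V_ov).
I_D = (15.7 − 1.1) / 1.46 = 10 mA.

I_D = 10.0 mA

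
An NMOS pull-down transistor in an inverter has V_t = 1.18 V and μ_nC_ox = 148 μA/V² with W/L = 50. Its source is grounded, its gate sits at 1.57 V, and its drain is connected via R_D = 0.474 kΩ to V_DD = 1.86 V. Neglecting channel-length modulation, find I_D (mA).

V_GS = V_G = 1.57 V, so V_ov = 1.57 − 1.18 = 0.39 V.
k_n = μ_nC_ox · (W/L) = 7.4 mA/V².
Assume saturation: I_D = ½ k_n V_ov² = 0.5 × 7.4 × 0.39² = 0.563 mA, giving V_DS = V_DD − I_D R_D = 1.86 − 0.563 × 0.474 = 1.59 V.
V_DS = 1.59 V ≥ V_ov = 0.39 V, confirming saturation.

I_D = 0.563 mA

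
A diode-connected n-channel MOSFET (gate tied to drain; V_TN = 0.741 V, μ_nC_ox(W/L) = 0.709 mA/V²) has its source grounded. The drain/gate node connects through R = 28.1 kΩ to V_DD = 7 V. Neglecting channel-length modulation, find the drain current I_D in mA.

I_D = 0.196 mA

With gate tied to drain, V_GS = V_DS ≥ V_GS − V_TN, so the device is in saturation.
KCL at the drain: ½ k_n (V_GS − V_TN)² = (V_DD − V_GS)/R.
Let x = V_GS − 0.741. Then 9.96 x² + x − 6.259 = 0, giving x = 0.744 V (positive root), so V_GS = 1.49 V.
I_D = (V_DD − V_GS)/R = (7 − 1.49) / 28.1 = 0.196 mA.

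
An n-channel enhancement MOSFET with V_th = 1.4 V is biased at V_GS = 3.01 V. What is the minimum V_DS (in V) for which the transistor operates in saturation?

V_DS,sat = 1.61 V

The boundary between triode and saturation is V_DS = V_GS − V_th = V_ov.
V_ov = 3.01 − 1.4 = 1.61 V.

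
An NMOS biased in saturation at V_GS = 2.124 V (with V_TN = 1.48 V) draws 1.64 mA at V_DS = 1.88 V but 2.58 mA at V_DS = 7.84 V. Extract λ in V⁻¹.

With V_GS fixed, I_D ∝ (1 + λ V_DS) in saturation, so I_D2/I_D1 = (1 + λ V_DS2)/(1 + λ V_DS1).
2.58/1.64 = 1.573 = (1 + 7.84 λ)/(1 + 1.88 λ).
Solving: λ (I_D1 V_DS2 − I_D2 V_DS1) = I_D2 − I_D1, so λ = (2.58 − 1.64) / (1.64 × 7.84 − 2.58 × 1.88) = 0.94 / 8.01 = 0.117 V⁻¹.

λ = 0.117 V⁻¹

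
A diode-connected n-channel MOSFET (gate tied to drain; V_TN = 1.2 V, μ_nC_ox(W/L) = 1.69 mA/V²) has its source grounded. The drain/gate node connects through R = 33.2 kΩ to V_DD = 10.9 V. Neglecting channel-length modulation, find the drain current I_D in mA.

With gate tied to drain, V_GS = V_DS ≥ V_GS − V_TN, so the device is in saturation.
KCL at the drain: ½ k_n (V_GS − V_TN)² = (V_DD − V_GS)/R.
Let x = V_GS − 1.2. Then 28.1 x² + x − 9.7 = 0, giving x = 0.57 V (positive root), so V_GS = 1.77 V.
I_D = (V_DD − V_GS)/R = (10.9 − 1.77) / 33.2 = 0.275 mA.

I_D = 0.275 mA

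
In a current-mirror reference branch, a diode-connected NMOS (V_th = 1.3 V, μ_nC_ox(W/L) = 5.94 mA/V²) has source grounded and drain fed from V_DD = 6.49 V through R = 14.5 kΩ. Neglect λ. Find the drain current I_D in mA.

I_D = 0.335 mA

With gate tied to drain, V_GS = V_DS ≥ V_GS − V_th, so the device is in saturation.
KCL at the drain: ½ k_n (V_GS − V_th)² = (V_DD − V_GS)/R.
Let x = V_GS − 1.3. Then 43.1 x² + x − 5.19 = 0, giving x = 0.336 V (positive root), so V_GS = 1.64 V.
I_D = (V_DD − V_GS)/R = (6.49 − 1.64) / 14.5 = 0.335 mA.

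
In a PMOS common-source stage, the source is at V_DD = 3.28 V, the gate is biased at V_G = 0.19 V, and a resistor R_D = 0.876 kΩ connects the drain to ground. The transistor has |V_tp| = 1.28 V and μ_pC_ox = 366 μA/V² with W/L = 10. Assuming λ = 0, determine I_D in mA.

I_D = 3.11 mA

V_SG = V_DD − V_G = 3.28 − 0.19 = 3.09 V, so V_ov = 3.09 − 1.28 = 1.81 V.
k_p = μ_pC_ox · (W/L) = 3.66 mA/V².
Assume saturation: I_D = ½ k_p V_ov² = 0.5 × 3.66 × 1.81² = 6 mA, giving V_SD = V_DD − I_D R_D = 3.28 − 6 × 0.876 = -1.97 V.
But -1.97 V < V_ov = 1.81 V, so the device is actually in triode.
In triode I_D = k_p[V_ov V_SD − ½ V_SD²] and I_D = (V_DD − V_SD)/R_D. Equating: 1.6 V_SD² − 6.803 V_SD + 3.28 = 0, giving V_SD = 0.555 V (the root below V_ov).
I_D = (3.28 − 0.555) / 0.876 = 3.11 mA.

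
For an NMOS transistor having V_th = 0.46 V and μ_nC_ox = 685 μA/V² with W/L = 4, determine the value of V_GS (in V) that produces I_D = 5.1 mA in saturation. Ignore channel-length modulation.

k_n = μ_nC_ox · (W/L) = 2.74 mA/V².
In saturation I_D = ½ k_n (V_GS − V_th)², so V_GS − V_th = √(2 I_D / k_n) = √(2 × 5.1 / 2.74) = 1.93 V.
V_GS = 0.46 + 1.93 = 2.39 V.

V_GS = 2.39 V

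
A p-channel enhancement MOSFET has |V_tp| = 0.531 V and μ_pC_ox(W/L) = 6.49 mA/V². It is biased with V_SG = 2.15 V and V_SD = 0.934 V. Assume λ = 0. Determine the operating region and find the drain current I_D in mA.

V_ov = V_SG − |V_tp| = 2.15 − 0.531 = 1.62 V.
Since V_SD = 0.934 V < V_ov = 1.62 V, the device is in the triode region.
I_D = k_p [V_ov · V_SD − ½ V_SD²] = 6.49 × [1.62 × 0.934 − 0.5 × 0.934²] = 6.98 mA.

Triode; I_D = 6.98 mA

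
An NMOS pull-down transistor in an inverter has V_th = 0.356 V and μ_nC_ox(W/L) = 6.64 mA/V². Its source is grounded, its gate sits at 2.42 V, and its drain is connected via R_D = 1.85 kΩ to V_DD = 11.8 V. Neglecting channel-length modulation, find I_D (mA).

I_D = 6.10 mA

V_GS = V_G = 2.42 V, so V_ov = 2.42 − 0.356 = 2.06 V.
Assume saturation: I_D = ½ k_n V_ov² = 0.5 × 6.64 × 2.06² = 14.1 mA, giving V_DS = V_DD − I_D R_D = 11.8 − 14.1 × 1.85 = -14.4 V.
But -14.4 V < V_ov = 2.06 V, so the device is actually in triode.
In triode I_D = k_n[V_ov V_DS − ½ V_DS²] and I_D = (V_DD − V_DS)/R_D. Equating: 6.14 V_DS² − 26.35 V_DS + 11.8 = 0, giving V_DS = 0.508 V (the root below V_ov).
I_D = (11.8 − 0.508) / 1.85 = 6.1 mA.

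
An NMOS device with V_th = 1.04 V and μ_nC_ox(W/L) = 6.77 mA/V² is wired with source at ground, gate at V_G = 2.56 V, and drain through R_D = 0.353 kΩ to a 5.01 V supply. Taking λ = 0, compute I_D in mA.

I_D = 7.82 mA

V_GS = V_G = 2.56 V, so V_ov = 2.56 − 1.04 = 1.52 V.
Assume saturation: I_D = ½ k_n V_ov² = 0.5 × 6.77 × 1.52² = 7.82 mA, giving V_DS = V_DD − I_D R_D = 5.01 − 7.82 × 0.353 = 2.25 V.
V_DS = 2.25 V ≥ V_ov = 1.52 V, confirming saturation.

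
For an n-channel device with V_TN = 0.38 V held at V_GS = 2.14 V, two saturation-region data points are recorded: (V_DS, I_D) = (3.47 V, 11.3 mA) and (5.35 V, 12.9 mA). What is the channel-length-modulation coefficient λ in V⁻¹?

With V_GS fixed, I_D ∝ (1 + λ V_DS) in saturation, so I_D2/I_D1 = (1 + λ V_DS2)/(1 + λ V_DS1).
12.9/11.3 = 1.142 = (1 + 5.35 λ)/(1 + 3.47 λ).
Solving: λ (I_D1 V_DS2 − I_D2 V_DS1) = I_D2 − I_D1, so λ = (12.9 − 11.3) / (11.3 × 5.35 − 12.9 × 3.47) = 1.6 / 15.7 = 0.102 V⁻¹.

λ = 0.102 V⁻¹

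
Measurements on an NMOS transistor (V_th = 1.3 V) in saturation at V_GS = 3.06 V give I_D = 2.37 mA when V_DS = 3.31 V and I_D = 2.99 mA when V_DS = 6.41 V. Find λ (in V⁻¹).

λ = 0.117 V⁻¹

With V_GS fixed, I_D ∝ (1 + λ V_DS) in saturation, so I_D2/I_D1 = (1 + λ V_DS2)/(1 + λ V_DS1).
2.99/2.37 = 1.262 = (1 + 6.41 λ)/(1 + 3.31 λ).
Solving: λ (I_D1 V_DS2 − I_D2 V_DS1) = I_D2 − I_D1, so λ = (2.99 − 2.37) / (2.37 × 6.41 − 2.99 × 3.31) = 0.62 / 5.29 = 0.117 V⁻¹.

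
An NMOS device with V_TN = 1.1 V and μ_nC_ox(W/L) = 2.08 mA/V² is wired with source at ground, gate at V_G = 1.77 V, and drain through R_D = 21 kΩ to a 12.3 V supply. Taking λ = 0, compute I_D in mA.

V_GS = V_G = 1.77 V, so V_ov = 1.77 − 1.1 = 0.67 V.
Assume saturation: I_D = ½ k_n V_ov² = 0.5 × 2.08 × 0.67² = 0.467 mA, giving V_DS = V_DD − I_D R_D = 12.3 − 0.467 × 21 = 2.5 V.
V_DS = 2.5 V ≥ V_ov = 0.67 V, confirming saturation.

I_D = 0.467 mA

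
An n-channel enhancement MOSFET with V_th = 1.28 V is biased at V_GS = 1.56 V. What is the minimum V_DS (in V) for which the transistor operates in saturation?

The boundary between triode and saturation is V_DS = V_GS − V_th = V_ov.
V_ov = 1.56 − 1.28 = 0.28 V.

V_DS,sat = 0.280 V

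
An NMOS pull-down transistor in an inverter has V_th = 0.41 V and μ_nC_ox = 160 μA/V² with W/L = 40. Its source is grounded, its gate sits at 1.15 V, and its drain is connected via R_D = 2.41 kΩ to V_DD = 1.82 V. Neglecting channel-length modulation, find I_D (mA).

V_GS = V_G = 1.15 V, so V_ov = 1.15 − 0.41 = 0.74 V.
k_n = μ_nC_ox · (W/L) = 6.4 mA/V².
Assume saturation: I_D = ½ k_n V_ov² = 0.5 × 6.4 × 0.74² = 1.75 mA, giving V_DS = V_DD − I_D R_D = 1.82 − 1.75 × 2.41 = -2.4 V.
But -2.4 V < V_ov = 0.74 V, so the device is actually in triode.
In triode I_D = k_n[V_ov V_DS − ½ V_DS²] and I_D = (V_DD − V_DS)/R_D. Equating: 7.71 V_DS² − 12.41 V_DS + 1.82 = 0, giving V_DS = 0.163 V (the root below V_ov).
I_D = (1.82 − 0.163) / 2.41 = 0.687 mA.

I_D = 0.687 mA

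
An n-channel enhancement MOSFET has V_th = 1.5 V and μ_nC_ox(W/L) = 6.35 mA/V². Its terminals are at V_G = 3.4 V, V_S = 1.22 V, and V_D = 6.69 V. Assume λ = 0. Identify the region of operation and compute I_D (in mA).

Saturation; I_D = 1.47 mA

V_GS = V_G − V_S = 3.4 − 1.22 = 2.18 V; V_DS = V_D − V_S = 6.69 − 1.22 = 5.47 V.
V_ov = V_GS − V_th = 2.18 − 1.5 = 0.68 V.
Since V_DS = 5.47 V ≥ V_ov = 0.68 V, the device is in saturation.
I_D = ½ k_n V_ov² = 0.5 × 6.35 × 0.68² = 1.47 mA.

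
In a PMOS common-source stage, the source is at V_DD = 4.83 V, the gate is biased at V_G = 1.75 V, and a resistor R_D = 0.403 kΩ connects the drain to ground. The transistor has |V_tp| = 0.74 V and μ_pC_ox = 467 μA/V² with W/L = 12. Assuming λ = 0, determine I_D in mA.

V_SG = V_DD − V_G = 4.83 − 1.75 = 3.08 V, so V_ov = 3.08 − 0.74 = 2.34 V.
k_p = μ_pC_ox · (W/L) = 5.604 mA/V².
Assume saturation: I_D = ½ k_p V_ov² = 0.5 × 5.604 × 2.34² = 15.3 mA, giving V_SD = V_DD − I_D R_D = 4.83 − 15.3 × 0.403 = -1.35 V.
But -1.35 V < V_ov = 2.34 V, so the device is actually in triode.
In triode I_D = k_p[V_ov V_SD − ½ V_SD²] and I_D = (V_DD − V_SD)/R_D. Equating: 1.13 V_SD² − 6.285 V_SD + 4.83 = 0, giving V_SD = 0.921 V (the root below V_ov).
I_D = (4.83 − 0.921) / 0.403 = 9.7 mA.

I_D = 9.70 mA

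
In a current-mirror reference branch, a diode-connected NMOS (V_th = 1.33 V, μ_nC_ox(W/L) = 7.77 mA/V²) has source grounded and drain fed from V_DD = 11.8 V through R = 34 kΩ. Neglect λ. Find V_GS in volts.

V_GS = 1.61 V

With gate tied to drain, V_GS = V_DS ≥ V_GS − V_th, so the device is in saturation.
KCL at the drain: ½ k_n (V_GS − V_th)² = (V_DD − V_GS)/R.
Let x = V_GS − 1.33. Then 132 x² + x − 10.47 = 0, giving x = 0.278 V (positive root), so V_GS = 1.61 V.
I_D = (V_DD − V_GS)/R = (11.8 − 1.61) / 34 = 0.3 mA.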